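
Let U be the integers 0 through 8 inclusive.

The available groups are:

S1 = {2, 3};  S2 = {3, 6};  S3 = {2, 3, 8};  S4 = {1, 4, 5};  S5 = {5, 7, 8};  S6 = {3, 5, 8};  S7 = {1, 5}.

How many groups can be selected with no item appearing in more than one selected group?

S1, S7 are pairwise disjoint (S1={2,3}; S7={1,5}).
Every remaining group overlaps one of these, and no 3 of the listed groups are pairwise disjoint, so 2 is the maximum.

2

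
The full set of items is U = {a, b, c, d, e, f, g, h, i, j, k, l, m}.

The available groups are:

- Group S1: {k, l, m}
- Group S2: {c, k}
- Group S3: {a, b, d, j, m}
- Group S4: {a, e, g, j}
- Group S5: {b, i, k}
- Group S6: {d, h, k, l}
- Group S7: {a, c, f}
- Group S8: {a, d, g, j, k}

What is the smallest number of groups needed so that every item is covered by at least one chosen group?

5

S1, S4, S5, S6, and S7 cover everything between them: the union {a, b, c, d, e, f, g, h, i, j, k, l, m} is all of U.
No 4 of the 8 groups cover everything (all 70 combinations miss at least one item), so 5 is optimal.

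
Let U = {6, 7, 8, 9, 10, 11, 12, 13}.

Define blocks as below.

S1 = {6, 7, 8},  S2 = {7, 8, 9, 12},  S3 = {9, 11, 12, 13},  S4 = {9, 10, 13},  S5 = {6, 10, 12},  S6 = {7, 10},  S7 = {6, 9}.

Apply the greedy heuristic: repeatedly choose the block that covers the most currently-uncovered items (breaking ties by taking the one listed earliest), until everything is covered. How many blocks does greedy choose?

Greedy: pick S2 (covers 4 new) → pick S3 (covers 2 new) → pick S5 (covers 2 new). Total picks: 3.

3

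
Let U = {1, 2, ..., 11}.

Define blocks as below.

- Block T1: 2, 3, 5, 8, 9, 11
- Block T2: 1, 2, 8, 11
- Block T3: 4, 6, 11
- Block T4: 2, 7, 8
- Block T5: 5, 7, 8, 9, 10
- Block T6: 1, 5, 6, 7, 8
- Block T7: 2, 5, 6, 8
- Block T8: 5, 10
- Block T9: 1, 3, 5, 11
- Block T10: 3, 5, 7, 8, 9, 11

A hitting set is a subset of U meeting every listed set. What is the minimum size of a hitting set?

3

Take H = {8, 10, 11}. Each listed block contains at least one of these, so H is a hitting set of size 3.
The blocks T3, T4, T8 are pairwise disjoint, so any hitting set needs a separate element for each — at least 3. Hence 3 is optimal.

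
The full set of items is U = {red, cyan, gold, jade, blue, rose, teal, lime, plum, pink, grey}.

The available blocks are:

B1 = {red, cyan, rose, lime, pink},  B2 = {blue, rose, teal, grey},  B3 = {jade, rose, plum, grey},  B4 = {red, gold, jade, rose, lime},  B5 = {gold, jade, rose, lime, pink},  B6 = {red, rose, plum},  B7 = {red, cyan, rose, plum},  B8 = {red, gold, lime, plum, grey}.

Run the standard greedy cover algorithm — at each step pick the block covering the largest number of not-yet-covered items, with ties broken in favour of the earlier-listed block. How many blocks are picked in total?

4

Greedy: pick B1 (covers 5 new) → pick B2 (covers 3 new) → pick B3 (covers 2 new) → pick B4 (covers 1 new). Total picks: 4.
(The true minimum cover uses only 3 blocks, so greedy is not optimal here.)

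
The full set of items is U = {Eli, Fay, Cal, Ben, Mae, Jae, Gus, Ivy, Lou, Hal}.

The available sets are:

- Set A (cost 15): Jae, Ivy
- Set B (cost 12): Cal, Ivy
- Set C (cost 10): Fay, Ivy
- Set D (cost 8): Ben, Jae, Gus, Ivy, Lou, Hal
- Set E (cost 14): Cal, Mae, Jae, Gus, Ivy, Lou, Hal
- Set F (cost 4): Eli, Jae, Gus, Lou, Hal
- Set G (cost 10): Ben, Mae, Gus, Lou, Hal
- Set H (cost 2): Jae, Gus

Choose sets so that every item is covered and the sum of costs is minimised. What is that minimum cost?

C, D, E, F together cover every item (C ∪ D ∪ E ∪ F = {Eli, Fay, Cal, Ben, Mae, Jae, Gus, Ivy, Lou, Hal}); total cost 10 + 8 + 14 + 4 = 36.
No covering selection has total cost below 36.

36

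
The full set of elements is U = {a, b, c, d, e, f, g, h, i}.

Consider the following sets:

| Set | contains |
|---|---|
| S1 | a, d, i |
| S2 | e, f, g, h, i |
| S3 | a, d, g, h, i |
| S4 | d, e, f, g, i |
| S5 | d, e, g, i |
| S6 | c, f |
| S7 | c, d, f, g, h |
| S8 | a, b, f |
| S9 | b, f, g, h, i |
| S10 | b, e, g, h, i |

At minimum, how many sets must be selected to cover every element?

S1, S6, and S10 cover everything between them: the union {a, b, c, d, e, f, g, h, i} is all of U.
No 2 of the 10 sets cover everything (all 45 combinations miss at least one element), so 3 is optimal.

3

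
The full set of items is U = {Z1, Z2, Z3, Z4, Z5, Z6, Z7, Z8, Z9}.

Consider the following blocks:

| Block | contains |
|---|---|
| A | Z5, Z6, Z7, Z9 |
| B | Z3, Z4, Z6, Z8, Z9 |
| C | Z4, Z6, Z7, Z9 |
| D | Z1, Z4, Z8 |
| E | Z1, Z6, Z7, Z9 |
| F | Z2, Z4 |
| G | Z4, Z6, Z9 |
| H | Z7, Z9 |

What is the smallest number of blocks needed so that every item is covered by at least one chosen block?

A, B, D, and F cover everything between them: the union {Z1, Z2, Z3, Z4, Z5, Z6, Z7, Z8, Z9} is all of U.
No 3 of the 8 blocks cover everything (all 56 combinations miss at least one item), so 4 is optimal.

4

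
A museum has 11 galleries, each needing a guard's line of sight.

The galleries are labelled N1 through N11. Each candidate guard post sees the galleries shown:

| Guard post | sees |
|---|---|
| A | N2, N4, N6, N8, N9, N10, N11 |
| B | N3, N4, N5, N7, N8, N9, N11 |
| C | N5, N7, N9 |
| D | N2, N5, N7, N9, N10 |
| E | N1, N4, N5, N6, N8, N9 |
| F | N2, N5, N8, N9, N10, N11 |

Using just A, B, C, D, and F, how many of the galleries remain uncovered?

1

Union of A, B, C, D, F = {N2, N3, N4, N5, N6, N7, N8, N9, N10, N11}.
Not covered: N1 — 1 gallery.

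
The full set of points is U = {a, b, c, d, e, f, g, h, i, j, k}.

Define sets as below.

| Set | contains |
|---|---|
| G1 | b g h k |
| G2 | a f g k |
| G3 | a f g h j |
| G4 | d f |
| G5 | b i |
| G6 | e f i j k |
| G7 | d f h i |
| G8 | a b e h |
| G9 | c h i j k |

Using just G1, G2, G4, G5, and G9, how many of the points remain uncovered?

1

Union of G1, G2, G4, G5, G9 = {a, b, c, d, f, g, h, i, j, k}.
Not covered: e — 1 point.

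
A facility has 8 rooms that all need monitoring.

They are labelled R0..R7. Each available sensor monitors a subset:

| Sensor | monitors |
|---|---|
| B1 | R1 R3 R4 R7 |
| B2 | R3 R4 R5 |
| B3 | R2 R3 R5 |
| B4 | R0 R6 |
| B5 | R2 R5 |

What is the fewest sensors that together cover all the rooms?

3

Take {B1, B4, B5}. Their union is {R0, R1, R2, R3, R4, R5, R6, R7}, which is all 8 rooms.
Only B4 contains R0, so B4 is forced; the remaining 6 rooms need at least 2 more sensors (each remaining sensor adds at most 4) — so at least 3 sensors are needed, and 3 is optimal.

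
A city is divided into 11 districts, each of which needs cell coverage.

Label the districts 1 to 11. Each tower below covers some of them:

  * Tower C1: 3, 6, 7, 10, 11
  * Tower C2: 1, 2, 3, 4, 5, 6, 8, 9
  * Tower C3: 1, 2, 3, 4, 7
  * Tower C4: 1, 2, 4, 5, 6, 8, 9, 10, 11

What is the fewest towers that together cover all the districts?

Take {C3, C4}. Their union is {1, 2, 3, 4, 5, 6, 7, 8, 9, 10, 11}, which is all 11 districts.
No single tower has all 11 districts (the largest, C4, has 9), so 2 is optimal.

2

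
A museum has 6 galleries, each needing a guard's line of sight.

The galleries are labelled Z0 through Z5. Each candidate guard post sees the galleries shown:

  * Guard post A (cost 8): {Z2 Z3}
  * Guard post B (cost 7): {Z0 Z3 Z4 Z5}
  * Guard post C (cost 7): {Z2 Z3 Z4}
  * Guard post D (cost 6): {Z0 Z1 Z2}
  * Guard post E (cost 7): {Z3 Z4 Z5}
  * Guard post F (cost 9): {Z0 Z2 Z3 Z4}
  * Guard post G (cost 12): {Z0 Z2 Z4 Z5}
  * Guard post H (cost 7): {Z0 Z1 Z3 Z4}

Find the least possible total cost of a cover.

13

B, D together cover every gallery (B ∪ D = {Z0, Z1, Z2, Z3, Z4, Z5}); total cost 7 + 6 = 13.
No covering selection has total cost below 13.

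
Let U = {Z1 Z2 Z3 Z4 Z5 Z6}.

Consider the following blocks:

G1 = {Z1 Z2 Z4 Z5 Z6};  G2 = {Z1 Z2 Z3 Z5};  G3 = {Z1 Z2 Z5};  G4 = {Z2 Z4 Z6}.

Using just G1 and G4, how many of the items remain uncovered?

Union of G1, G4 = {Z1, Z2, Z4, Z5, Z6}.
Not covered: Z3 — 1 item.

1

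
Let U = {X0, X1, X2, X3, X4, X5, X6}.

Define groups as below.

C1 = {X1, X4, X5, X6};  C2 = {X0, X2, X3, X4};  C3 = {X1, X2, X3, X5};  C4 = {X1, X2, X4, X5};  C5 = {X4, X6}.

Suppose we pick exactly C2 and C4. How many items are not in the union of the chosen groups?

Union of C2, C4 = {X0, X1, X2, X3, X4, X5}.
Not covered: X6 — 1 item.

1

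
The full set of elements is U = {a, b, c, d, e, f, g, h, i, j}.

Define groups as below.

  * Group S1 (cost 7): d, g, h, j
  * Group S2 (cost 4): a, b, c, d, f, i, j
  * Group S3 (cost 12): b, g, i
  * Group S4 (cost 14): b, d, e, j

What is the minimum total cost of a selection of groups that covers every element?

25

S1, S2, S4 together cover every element (S1 ∪ S2 ∪ S4 = {a, b, c, d, e, f, g, h, i, j}); total cost 7 + 4 + 14 = 25.
No covering selection has total cost below 25.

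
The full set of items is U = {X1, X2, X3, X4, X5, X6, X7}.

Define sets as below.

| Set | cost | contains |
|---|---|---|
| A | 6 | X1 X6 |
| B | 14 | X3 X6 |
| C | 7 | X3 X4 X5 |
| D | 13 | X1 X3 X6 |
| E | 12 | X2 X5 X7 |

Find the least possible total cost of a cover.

25

A, C, E together cover every item (A ∪ C ∪ E = {X1, X2, X3, X4, X5, X6, X7}); total cost 6 + 7 + 12 = 25.
No covering selection has total cost below 25.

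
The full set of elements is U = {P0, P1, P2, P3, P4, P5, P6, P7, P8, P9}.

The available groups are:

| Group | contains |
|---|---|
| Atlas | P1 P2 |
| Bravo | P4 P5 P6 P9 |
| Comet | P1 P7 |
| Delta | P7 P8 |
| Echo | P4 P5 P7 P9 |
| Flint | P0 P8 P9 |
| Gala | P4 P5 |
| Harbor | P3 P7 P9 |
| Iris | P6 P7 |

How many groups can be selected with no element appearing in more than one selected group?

4

Atlas, Flint, Gala, Iris are pairwise disjoint (Atlas={P1,P2}; Flint={P0,P8,P9}; Gala={P4,P5}; Iris={P6,P7}).
Every remaining group overlaps one of these, and no 5 of the listed groups are pairwise disjoint, so 4 is the maximum.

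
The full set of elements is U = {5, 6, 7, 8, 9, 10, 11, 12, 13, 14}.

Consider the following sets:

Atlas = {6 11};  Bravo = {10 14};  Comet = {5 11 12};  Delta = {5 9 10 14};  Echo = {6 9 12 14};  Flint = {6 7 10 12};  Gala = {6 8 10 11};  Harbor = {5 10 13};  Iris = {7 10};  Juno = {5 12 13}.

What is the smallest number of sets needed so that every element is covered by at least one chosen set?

4

Echo and Gala and Harbor and Iris together: Echo ∪ Gala ∪ Harbor ∪ Iris = {5, 6, 7, 8, 9, 10, 11, 12, 13, 14} — every element is covered.
No 3 of the 10 sets cover everything (all 120 combinations miss at least one element), so 4 is optimal.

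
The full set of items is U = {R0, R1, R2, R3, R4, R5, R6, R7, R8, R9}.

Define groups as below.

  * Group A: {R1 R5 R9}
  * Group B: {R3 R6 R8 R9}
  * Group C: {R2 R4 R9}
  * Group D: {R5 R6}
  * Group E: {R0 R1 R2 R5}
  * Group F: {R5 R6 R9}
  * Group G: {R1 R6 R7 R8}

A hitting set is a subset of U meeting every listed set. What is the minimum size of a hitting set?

3

Take H = {R5, R8, R9}. Each listed group contains at least one of these, so H is a hitting set of size 3.
No choice of 2 items meets every group, so 3 is the minimum.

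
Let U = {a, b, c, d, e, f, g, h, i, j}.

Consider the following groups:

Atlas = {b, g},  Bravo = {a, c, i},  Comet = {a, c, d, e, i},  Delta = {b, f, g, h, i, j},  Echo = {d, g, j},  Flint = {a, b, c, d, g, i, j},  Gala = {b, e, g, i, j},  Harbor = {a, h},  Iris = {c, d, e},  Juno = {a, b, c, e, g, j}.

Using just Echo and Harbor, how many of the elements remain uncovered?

Union of Echo, Harbor = {a, d, g, h, j}.
Not covered: b, c, e, f, i — 5 elements.

5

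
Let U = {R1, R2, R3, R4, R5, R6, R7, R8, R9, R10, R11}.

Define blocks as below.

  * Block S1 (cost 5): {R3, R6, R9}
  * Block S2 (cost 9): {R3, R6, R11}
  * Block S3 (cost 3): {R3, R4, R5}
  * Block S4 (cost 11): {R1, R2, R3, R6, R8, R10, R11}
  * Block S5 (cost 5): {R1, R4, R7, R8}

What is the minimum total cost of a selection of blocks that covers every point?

24

S1, S3, S4, S5 together cover every point (S1 ∪ S3 ∪ S4 ∪ S5 = {R1, R2, R3, R4, R5, R6, R7, R8, R9, R10, R11}); total cost 5 + 3 + 11 + 5 = 24.
No covering selection has total cost below 24.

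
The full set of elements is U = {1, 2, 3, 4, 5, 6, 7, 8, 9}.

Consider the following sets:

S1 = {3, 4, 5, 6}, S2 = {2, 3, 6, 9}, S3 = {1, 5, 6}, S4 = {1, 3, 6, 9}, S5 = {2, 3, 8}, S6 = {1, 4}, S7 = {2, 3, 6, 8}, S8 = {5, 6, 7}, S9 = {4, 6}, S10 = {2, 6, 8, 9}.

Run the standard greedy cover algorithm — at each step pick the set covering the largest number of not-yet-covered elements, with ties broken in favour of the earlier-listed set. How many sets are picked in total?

4

Greedy: pick S1 (covers 4 new) → pick S10 (covers 3 new) → pick S3 (covers 1 new) → pick S8 (covers 1 new). Total picks: 4.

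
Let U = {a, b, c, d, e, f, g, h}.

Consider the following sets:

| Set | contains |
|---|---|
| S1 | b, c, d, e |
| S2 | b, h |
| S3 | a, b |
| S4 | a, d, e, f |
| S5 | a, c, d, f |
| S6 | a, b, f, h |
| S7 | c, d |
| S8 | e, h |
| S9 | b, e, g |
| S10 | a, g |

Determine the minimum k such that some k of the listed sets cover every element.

3

S5, S8, and S9 cover everything between them: the union {a, b, c, d, e, f, g, h} is all of U.
No 2 of the 10 sets cover everything (all 45 combinations miss at least one element), so 3 is optimal.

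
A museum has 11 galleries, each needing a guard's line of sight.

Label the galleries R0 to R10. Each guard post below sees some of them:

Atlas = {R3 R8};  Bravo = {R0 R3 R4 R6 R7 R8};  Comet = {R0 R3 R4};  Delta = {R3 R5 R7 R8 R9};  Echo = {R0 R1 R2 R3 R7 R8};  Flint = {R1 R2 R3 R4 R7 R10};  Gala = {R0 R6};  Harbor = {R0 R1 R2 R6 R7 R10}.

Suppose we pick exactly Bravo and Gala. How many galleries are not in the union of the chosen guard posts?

Union of Bravo, Gala = {R0, R3, R4, R6, R7, R8}.
Not covered: R1, R2, R5, R9, R10 — 5 galleries.

5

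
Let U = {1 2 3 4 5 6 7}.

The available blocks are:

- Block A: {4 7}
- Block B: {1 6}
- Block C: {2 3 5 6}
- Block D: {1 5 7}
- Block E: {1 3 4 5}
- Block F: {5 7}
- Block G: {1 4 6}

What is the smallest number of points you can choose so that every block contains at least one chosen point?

The 3 points {4, 5, 6} hit every block.
No choice of 2 points meets every block, so 3 is the minimum.

3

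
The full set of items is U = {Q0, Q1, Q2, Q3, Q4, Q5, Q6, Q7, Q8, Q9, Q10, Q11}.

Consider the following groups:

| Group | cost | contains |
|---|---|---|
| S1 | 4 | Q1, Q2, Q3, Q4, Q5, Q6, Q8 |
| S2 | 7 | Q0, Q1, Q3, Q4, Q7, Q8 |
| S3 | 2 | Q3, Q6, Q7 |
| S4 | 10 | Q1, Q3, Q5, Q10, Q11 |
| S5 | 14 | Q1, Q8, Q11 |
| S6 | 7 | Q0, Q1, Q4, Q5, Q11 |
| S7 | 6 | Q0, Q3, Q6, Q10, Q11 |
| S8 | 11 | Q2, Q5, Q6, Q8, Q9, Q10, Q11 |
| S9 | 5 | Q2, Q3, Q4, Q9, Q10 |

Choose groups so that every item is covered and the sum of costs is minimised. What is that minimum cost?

S1, S3, S7, S9 together cover every item (S1 ∪ S3 ∪ S7 ∪ S9 = {Q0, Q1, Q2, Q3, Q4, Q5, Q6, Q7, Q8, Q9, Q10, Q11}); total cost 4 + 2 + 6 + 5 = 17.
No covering selection has total cost below 17.

17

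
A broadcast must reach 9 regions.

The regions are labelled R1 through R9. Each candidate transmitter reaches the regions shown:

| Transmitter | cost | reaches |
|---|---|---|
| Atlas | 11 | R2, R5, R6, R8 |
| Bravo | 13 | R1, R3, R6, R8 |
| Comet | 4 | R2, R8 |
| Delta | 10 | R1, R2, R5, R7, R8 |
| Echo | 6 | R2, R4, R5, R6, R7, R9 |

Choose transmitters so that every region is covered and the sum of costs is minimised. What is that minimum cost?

Bravo, Echo together cover every region (Bravo ∪ Echo = {R1, R2, R3, R4, R5, R6, R7, R8, R9}); total cost 13 + 6 = 19.
The greedy pick Echo, Comet, Bravo costs 23; no covering selection beats 19.

19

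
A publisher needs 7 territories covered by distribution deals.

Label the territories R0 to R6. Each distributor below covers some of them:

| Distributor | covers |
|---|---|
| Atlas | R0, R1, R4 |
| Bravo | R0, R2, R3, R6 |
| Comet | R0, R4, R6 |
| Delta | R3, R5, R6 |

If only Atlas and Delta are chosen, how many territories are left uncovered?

Union of Atlas, Delta = {R0, R1, R3, R4, R5, R6}.
Not covered: R2 — 1 territory.

1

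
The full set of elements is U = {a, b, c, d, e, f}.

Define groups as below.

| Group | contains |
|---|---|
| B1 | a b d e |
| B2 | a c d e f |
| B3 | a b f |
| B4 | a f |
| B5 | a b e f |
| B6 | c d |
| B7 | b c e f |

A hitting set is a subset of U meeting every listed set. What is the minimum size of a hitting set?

2

H = {a, c} meets every group (each contains at least one member of H), and |H| = 2.
The groups B3, B6 are pairwise disjoint, so any hitting set needs a separate element for each — at least 2. Hence 2 is optimal.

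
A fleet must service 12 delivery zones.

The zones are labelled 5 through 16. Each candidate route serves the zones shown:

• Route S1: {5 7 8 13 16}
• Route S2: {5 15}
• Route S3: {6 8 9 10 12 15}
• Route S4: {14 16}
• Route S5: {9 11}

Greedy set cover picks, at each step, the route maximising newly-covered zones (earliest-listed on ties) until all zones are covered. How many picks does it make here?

Greedy: pick S3 (covers 6 new) → pick S1 (covers 4 new) → pick S4 (covers 1 new) → pick S5 (covers 1 new). Total picks: 4.

4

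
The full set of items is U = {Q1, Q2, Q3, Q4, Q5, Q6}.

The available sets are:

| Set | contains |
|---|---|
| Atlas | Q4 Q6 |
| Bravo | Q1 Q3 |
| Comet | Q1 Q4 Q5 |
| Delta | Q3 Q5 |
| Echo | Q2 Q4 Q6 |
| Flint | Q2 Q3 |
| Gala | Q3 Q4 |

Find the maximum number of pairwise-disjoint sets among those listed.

Atlas, Flint are pairwise disjoint (Atlas={Q4,Q6}; Flint={Q2,Q3}).
Every remaining set overlaps one of these, and no 3 of the listed sets are pairwise disjoint, so 2 is the maximum.

2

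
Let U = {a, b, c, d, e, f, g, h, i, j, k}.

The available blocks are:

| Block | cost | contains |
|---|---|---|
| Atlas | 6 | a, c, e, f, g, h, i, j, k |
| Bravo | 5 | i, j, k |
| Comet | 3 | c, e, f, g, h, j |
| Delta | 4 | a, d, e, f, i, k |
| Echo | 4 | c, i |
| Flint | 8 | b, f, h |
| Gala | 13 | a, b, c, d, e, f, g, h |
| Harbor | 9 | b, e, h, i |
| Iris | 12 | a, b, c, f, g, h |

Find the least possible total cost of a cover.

Comet, Delta, Flint together cover every point (Comet ∪ Delta ∪ Flint = {a, b, c, d, e, f, g, h, i, j, k}); total cost 3 + 4 + 8 = 15.
No covering selection has total cost below 15.

15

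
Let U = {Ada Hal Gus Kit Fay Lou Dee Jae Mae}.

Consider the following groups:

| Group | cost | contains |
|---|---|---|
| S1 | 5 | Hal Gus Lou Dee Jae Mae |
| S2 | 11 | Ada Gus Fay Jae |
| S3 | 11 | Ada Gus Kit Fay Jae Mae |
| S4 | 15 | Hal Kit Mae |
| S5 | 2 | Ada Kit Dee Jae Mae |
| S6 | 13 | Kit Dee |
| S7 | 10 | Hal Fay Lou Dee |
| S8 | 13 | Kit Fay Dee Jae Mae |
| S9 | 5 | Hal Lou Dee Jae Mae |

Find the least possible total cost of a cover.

16

S3, S9 together cover every point (S3 ∪ S9 = {Ada, Hal, Gus, Kit, Fay, Lou, Dee, Jae, Mae}); total cost 11 + 5 = 16.
The greedy pick S5, S1, S7 costs 17; no covering selection beats 16.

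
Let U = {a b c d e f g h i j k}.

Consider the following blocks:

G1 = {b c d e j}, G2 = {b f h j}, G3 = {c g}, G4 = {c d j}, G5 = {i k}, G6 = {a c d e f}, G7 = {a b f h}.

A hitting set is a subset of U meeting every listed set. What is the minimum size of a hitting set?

3

T = {c, h, k} meets every block (each contains at least one member of T), and |T| = 3.
The blocks G4, G5, G7 are pairwise disjoint, so any hitting set needs a separate item for each — at least 3. Hence 3 is optimal.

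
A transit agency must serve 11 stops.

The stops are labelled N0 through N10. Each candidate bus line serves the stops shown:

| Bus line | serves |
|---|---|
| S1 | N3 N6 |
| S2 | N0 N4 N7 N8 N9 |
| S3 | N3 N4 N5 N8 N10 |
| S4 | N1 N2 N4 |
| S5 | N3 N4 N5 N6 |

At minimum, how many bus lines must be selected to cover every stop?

4

Take {S2, S3, S4, S5}. Their union is {N0, N1, N2, N3, N4, N5, N6, N7, N8, N9, N10}, which is all 11 stops.
No 3 of the 5 bus lines cover everything (all 10 combinations miss at least one stop), so 4 is optimal.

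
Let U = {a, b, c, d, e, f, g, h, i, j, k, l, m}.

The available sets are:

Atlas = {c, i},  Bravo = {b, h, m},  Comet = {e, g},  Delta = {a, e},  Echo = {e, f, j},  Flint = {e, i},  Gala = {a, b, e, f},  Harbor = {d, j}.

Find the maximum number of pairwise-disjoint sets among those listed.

4

Atlas, Bravo, Comet, Harbor are pairwise disjoint (Atlas={c,i}; Bravo={b,h,m}; Comet={e,g}; Harbor={d,j}).
Every remaining set overlaps one of these, and no 5 of the listed sets are pairwise disjoint, so 4 is the maximum.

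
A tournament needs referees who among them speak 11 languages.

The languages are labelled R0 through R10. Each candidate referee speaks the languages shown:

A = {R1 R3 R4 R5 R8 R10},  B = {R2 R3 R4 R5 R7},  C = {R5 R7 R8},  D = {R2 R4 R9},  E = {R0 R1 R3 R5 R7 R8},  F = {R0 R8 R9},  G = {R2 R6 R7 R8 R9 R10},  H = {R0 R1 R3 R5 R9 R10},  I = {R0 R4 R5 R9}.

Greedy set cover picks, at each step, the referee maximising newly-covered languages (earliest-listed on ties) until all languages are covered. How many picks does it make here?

3

Greedy: pick A (covers 6 new) → pick G (covers 4 new) → pick E (covers 1 new). Total picks: 3.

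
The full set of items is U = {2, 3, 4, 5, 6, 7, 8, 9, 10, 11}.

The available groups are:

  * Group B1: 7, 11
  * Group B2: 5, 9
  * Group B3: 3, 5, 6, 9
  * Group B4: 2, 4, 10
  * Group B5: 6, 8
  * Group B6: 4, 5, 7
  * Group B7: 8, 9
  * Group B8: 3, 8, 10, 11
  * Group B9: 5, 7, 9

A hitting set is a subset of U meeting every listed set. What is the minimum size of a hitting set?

4

Take H = {5, 7, 8, 10}. Each listed group contains at least one of these, so H is a hitting set of size 4.
The groups B1, B2, B4, B5 are pairwise disjoint, so any hitting set needs a separate item for each — at least 4. Hence 4 is optimal.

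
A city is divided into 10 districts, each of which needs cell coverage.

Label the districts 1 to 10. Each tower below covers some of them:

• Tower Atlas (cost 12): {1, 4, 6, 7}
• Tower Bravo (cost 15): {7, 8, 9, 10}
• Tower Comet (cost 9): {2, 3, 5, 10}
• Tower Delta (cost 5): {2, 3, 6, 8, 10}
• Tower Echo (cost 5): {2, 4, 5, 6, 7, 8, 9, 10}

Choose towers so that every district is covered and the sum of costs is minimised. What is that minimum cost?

Atlas, Delta, Echo together cover every district (Atlas ∪ Delta ∪ Echo = {1, 2, 3, 4, 5, 6, 7, 8, 9, 10}); total cost 12 + 5 + 5 = 22.
No covering selection has total cost below 22.

22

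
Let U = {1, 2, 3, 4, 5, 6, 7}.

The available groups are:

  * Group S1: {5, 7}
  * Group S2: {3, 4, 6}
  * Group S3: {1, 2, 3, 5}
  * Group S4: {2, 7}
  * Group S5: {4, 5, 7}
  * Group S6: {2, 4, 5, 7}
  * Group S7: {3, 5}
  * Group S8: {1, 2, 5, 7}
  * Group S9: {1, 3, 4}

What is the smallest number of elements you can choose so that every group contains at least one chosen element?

2

Take H = {3, 7}. Each listed group contains at least one of these, so H is a hitting set of size 2.
The groups S1, S9 are pairwise disjoint, so any hitting set needs a separate element for each — at least 2. Hence 2 is optimal.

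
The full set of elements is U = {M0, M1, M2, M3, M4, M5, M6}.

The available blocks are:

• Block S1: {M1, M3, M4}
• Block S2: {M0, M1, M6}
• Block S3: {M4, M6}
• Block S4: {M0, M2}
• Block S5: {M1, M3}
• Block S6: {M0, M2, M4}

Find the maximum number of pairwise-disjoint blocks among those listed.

S3, S4, S5 are pairwise disjoint (S3={M4,M6}; S4={M0,M2}; S5={M1,M3}).
Every remaining block overlaps one of these, and no 4 of the listed blocks are pairwise disjoint, so 3 is the maximum.

3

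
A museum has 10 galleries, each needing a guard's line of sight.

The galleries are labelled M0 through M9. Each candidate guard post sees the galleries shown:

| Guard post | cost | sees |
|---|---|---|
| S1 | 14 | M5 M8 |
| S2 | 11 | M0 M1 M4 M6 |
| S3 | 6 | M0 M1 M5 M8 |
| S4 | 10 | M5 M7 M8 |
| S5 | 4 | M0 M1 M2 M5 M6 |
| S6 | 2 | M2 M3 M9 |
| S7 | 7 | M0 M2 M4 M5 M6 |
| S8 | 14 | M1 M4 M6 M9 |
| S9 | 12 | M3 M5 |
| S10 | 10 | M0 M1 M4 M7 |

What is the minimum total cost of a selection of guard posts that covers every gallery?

S3, S5, S6, S10 together cover every gallery (S3 ∪ S5 ∪ S6 ∪ S10 = {M0, M1, M2, M3, M4, M5, M6, M7, M8, M9}); total cost 6 + 4 + 2 + 10 = 22.
The greedy pick S6, S5, S4, S7 costs 23; no covering selection beats 22.

22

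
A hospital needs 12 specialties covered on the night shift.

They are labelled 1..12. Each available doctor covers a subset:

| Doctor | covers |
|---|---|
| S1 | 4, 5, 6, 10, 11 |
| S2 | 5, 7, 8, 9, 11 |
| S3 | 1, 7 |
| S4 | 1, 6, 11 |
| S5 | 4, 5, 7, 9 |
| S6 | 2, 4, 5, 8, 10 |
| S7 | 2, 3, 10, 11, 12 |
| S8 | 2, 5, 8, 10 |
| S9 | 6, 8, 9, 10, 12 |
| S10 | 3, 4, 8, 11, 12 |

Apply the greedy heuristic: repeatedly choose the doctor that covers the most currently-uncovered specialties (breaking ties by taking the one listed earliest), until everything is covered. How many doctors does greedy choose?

4

Greedy: pick S1 (covers 5 new) → pick S2 (covers 3 new) → pick S7 (covers 3 new) → pick S3 (covers 1 new). Total picks: 4.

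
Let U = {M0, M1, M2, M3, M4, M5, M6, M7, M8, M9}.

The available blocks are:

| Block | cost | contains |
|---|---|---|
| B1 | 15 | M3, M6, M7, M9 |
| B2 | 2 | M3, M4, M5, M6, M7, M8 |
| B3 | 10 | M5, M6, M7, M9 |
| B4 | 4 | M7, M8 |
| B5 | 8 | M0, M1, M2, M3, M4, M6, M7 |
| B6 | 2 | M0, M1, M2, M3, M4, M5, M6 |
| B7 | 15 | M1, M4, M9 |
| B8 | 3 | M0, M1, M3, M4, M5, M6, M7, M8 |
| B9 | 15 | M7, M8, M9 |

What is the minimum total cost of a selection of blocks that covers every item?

14

B2, B3, B6 together cover every item (B2 ∪ B3 ∪ B6 = {M0, M1, M2, M3, M4, M5, M6, M7, M8, M9}); total cost 2 + 10 + 2 = 14.
No covering selection has total cost below 14.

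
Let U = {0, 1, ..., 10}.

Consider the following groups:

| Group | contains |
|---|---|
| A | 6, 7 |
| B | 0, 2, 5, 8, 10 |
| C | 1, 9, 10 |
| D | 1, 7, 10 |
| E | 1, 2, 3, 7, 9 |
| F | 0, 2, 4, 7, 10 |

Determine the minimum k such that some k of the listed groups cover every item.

4

Take {A, B, E, F}. Their union is {0, 1, 2, 3, 4, 5, 6, 7, 8, 9, 10}, which is all 11 items.
No 3 of the 6 groups cover everything (all 20 combinations miss at least one item), so 4 is optimal.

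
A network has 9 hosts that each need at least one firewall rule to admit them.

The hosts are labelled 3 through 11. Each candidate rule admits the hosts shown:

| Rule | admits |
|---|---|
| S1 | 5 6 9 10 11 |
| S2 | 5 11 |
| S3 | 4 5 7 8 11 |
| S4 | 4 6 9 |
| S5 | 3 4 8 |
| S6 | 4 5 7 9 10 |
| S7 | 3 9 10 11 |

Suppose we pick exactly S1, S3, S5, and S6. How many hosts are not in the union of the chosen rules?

Union of S1, S3, S5, S6 = {3, 4, 5, 6, 7, 8, 9, 10, 11} — that's every host, so 0 are uncovered.

0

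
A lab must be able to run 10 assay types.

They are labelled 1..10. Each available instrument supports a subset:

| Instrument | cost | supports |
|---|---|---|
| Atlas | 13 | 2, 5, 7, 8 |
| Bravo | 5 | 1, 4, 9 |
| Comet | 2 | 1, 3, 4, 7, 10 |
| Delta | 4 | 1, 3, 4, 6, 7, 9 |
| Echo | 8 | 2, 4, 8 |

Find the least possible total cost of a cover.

19

Atlas, Comet, Delta together cover every assay (Atlas ∪ Comet ∪ Delta = {1, 2, 3, 4, 5, 6, 7, 8, 9, 10}); total cost 13 + 2 + 4 = 19.
The greedy pick Comet, Delta, Echo, Atlas costs 27; no covering selection beats 19.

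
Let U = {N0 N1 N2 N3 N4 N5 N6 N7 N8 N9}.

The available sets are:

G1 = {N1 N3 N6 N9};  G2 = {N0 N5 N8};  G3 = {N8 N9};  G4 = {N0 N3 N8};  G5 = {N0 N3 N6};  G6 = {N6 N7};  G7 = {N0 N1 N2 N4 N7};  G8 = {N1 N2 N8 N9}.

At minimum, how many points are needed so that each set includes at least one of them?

Take H = {N1, N6, N8}. Each listed set contains at least one of these, so H is a hitting set of size 3.
No choice of 2 points meets every set, so 3 is the minimum.

3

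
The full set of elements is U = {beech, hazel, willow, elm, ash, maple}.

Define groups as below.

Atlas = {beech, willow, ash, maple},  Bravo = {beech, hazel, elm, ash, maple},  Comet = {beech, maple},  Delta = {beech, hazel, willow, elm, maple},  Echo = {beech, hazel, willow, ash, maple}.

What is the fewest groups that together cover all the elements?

2

Bravo and Delta cover everything between them: the union {beech, hazel, willow, elm, ash, maple} is all of U.
No single group has all 6 elements (the largest, Bravo, has 5), so 2 is optimal.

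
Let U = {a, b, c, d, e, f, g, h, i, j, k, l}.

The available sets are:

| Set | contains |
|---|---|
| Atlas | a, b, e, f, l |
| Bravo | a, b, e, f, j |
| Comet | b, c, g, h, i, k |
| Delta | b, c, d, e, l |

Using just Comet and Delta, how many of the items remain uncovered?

3

Union of Comet, Delta = {b, c, d, e, g, h, i, k, l}.
Not covered: a, f, j — 3 items.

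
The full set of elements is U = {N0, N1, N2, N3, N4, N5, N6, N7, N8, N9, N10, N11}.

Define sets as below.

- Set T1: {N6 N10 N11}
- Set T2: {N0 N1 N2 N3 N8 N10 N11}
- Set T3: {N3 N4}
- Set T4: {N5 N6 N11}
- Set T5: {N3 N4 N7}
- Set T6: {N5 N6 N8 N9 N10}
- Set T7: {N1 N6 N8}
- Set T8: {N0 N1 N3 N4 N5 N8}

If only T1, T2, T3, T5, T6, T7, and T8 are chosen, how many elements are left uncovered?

0

Union of T1, T2, T3, T5, T6, T7, T8 = {N0, N1, N2, N3, N4, N5, N6, N7, N8, N9, N10, N11} — that's every element, so 0 are uncovered.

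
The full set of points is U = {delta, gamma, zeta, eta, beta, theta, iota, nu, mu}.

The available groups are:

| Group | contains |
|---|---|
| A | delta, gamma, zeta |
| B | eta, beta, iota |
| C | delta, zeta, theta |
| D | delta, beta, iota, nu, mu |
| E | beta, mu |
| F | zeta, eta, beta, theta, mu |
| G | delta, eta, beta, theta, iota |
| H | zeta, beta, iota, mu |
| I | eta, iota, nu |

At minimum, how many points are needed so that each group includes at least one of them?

3

Take T = {delta, beta, nu}. Each listed group contains at least one of these, so T is a hitting set of size 3.
The groups C, E, I are pairwise disjoint, so any hitting set needs a separate point for each — at least 3. Hence 3 is optimal.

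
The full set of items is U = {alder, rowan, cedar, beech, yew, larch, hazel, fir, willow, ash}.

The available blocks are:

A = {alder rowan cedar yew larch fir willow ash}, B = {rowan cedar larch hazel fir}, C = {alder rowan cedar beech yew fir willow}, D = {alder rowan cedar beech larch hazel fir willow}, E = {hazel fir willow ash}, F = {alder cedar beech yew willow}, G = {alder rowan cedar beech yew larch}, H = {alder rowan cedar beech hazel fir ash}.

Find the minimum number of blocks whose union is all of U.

A and H cover everything between them: the union {alder, rowan, cedar, beech, yew, larch, hazel, fir, willow, ash} is all of U.
No single block has all 10 items (the largest, A, has 8), so 2 is optimal.

2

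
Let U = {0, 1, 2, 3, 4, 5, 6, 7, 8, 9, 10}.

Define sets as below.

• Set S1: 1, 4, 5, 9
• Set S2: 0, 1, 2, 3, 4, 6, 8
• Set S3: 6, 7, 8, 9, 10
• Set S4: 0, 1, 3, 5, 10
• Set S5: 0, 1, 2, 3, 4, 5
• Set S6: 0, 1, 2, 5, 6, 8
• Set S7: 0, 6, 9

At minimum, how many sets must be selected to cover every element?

2

Take {S3, S5}. Their union is {0, 1, 2, 3, 4, 5, 6, 7, 8, 9, 10}, which is all 11 elements.
No single set has all 11 elements (the largest, S2, has 7), so 2 is optimal.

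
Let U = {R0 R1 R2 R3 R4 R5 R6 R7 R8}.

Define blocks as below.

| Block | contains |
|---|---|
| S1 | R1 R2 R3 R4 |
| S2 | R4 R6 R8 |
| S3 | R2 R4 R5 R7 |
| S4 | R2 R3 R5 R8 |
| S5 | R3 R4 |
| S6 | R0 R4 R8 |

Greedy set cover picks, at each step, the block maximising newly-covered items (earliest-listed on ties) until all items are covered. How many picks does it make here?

Greedy: pick S1 (covers 4 new) → pick S2 (covers 2 new) → pick S3 (covers 2 new) → pick S6 (covers 1 new). Total picks: 4.

4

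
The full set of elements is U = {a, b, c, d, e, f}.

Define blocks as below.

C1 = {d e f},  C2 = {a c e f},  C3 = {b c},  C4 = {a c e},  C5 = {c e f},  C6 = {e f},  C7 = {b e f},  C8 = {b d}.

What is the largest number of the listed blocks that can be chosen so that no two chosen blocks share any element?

C1, C3 are pairwise disjoint (C1={d,e,f}; C3={b,c}).
Every remaining block overlaps one of these, and no 3 of the listed blocks are pairwise disjoint, so 2 is the maximum.

2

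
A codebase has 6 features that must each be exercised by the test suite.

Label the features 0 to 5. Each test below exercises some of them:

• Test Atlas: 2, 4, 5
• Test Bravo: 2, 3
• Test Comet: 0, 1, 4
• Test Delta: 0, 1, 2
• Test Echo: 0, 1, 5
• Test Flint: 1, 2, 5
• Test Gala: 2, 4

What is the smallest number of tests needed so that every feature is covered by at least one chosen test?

Bravo and Echo and Gala together: Bravo ∪ Echo ∪ Gala = {0, 1, 2, 3, 4, 5} — every feature is covered.
Only Bravo contains 3, so Bravo is forced; the remaining 4 features need at least 2 more tests (each remaining test adds at most 3) — so at least 3 tests are needed, and 3 is optimal.

3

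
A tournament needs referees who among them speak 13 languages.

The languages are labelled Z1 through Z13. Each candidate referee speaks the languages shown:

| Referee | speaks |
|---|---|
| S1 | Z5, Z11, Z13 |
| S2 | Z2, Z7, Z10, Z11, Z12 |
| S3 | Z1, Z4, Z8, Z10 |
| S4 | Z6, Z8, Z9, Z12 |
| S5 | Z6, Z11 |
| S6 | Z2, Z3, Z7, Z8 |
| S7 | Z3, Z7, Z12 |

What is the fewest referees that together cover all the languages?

4

S1 and S3 and S4 and S6 together: S1 ∪ S3 ∪ S4 ∪ S6 = {Z1, Z2, Z3, Z4, Z5, Z6, Z7, Z8, Z9, Z10, Z11, Z12, Z13} — every language is covered.
Only S3 contains Z1, so S3 is forced; the remaining 9 languages need at least 3 more referees (each remaining referee adds at most 4) — so at least 4 referees are needed, and 4 is optimal.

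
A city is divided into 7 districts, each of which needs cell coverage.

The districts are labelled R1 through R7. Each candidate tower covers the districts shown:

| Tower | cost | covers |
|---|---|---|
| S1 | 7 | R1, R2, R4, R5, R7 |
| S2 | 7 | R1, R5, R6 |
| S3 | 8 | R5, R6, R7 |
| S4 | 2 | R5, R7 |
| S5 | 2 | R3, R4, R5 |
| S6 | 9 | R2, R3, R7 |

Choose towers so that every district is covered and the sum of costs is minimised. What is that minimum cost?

S1, S2, S5 together cover every district (S1 ∪ S2 ∪ S5 = {R1, R2, R3, R4, R5, R6, R7}); total cost 7 + 7 + 2 = 16.
The greedy pick S5, S4, S1, S2 costs 18; no covering selection beats 16.

16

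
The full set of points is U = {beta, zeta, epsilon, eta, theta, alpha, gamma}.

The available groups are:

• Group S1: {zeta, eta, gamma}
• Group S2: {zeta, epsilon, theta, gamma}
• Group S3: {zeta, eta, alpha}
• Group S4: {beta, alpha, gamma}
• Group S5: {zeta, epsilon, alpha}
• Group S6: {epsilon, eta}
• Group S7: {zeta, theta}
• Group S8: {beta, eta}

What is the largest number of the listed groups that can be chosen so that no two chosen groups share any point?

3

S4, S6, S7 are pairwise disjoint (S4={beta,alpha,gamma}; S6={epsilon,eta}; S7={zeta,theta}).
Every remaining group overlaps one of these, and no 4 of the listed groups are pairwise disjoint, so 3 is the maximum.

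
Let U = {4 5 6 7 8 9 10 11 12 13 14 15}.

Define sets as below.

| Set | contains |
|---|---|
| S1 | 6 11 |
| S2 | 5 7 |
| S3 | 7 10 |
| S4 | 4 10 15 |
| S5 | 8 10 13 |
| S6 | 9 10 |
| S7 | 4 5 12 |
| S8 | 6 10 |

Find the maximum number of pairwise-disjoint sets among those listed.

3

S1, S3, S7 are pairwise disjoint (S1={6,11}; S3={7,10}; S7={4,5,12}).
Every remaining set overlaps one of these, and no 4 of the listed sets are pairwise disjoint, so 3 is the maximum.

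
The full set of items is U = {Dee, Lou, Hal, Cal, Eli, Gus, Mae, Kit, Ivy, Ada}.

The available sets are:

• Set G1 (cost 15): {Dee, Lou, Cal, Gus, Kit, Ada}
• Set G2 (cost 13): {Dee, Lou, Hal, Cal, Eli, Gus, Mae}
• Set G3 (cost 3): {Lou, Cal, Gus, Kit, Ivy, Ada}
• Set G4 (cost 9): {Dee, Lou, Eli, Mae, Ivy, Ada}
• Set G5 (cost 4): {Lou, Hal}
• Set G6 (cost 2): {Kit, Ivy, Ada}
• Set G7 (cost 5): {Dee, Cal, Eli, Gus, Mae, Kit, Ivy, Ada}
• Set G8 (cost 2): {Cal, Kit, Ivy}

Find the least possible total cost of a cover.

9

G5, G7 together cover every item (G5 ∪ G7 = {Dee, Lou, Hal, Cal, Eli, Gus, Mae, Kit, Ivy, Ada}); total cost 4 + 5 = 9.
The greedy pick G3, G7, G5 costs 12; no covering selection beats 9.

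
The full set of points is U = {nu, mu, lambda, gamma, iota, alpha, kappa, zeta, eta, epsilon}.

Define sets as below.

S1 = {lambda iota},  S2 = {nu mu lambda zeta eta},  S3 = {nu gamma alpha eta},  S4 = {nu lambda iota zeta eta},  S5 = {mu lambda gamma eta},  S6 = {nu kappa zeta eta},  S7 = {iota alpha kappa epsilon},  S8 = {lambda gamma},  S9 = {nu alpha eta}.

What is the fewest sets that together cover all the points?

3

Take {S5, S6, S7}. Their union is {nu, mu, lambda, gamma, iota, alpha, kappa, zeta, eta, epsilon}, which is all 10 points.
Only S7 contains epsilon, so S7 is forced; the remaining 6 points need at least 2 more sets (each remaining set adds at most 5) — so at least 3 sets are needed, and 3 is optimal.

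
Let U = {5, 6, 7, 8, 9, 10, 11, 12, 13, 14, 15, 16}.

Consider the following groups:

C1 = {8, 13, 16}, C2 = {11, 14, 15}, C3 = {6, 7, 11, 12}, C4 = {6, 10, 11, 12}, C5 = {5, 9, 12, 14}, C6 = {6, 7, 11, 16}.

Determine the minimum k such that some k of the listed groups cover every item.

5

Take {C1, C2, C4, C5, C6}. Their union is {5, 6, 7, 8, 9, 10, 11, 12, 13, 14, 15, 16}, which is all 12 items.
No 4 of the 6 groups cover everything (all 15 combinations miss at least one item), so 5 is optimal.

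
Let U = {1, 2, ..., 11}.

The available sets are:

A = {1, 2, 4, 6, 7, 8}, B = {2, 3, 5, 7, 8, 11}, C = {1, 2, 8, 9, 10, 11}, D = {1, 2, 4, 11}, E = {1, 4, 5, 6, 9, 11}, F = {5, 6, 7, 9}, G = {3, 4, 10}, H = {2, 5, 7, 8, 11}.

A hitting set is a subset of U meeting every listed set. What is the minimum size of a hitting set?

The 3 items {1, 5, 10} hit every set.
No choice of 2 items meets every set, so 3 is the minimum.

3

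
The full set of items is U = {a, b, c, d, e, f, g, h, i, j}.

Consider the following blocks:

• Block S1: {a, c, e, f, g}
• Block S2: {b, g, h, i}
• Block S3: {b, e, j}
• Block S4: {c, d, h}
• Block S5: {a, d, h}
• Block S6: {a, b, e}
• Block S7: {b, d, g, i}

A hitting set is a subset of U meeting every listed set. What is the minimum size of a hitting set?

The 3 items {a, b, c} hit every block.
No choice of 2 items meets every block, so 3 is the minimum.

3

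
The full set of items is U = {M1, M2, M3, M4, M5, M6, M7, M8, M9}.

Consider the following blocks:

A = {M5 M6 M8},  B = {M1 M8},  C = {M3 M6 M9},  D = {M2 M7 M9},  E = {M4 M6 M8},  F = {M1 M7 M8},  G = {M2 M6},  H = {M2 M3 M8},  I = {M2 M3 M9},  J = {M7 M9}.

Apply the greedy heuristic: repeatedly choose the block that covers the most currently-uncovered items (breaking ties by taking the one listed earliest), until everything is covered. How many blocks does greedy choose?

Greedy: pick A (covers 3 new) → pick D (covers 3 new) → pick B (covers 1 new) → pick C (covers 1 new) → pick E (covers 1 new). Total picks: 5.
(The true minimum cover uses only 4 blocks, so greedy is not optimal here.)

5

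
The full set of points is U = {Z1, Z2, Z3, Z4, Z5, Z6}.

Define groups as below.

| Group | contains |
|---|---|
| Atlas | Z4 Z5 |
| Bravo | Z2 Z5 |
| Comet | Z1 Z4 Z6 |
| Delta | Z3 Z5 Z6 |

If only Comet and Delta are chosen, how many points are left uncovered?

1

Union of Comet, Delta = {Z1, Z3, Z4, Z5, Z6}.
Not covered: Z2 — 1 point.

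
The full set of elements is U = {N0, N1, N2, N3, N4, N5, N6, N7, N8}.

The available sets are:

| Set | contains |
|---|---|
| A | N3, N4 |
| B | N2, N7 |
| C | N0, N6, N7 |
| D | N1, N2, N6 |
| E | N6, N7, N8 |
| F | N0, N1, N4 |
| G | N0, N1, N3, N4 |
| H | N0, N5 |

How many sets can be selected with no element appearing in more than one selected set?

A, D, H are pairwise disjoint (A={N3,N4}; D={N1,N2,N6}; H={N0,N5}).
Every remaining set overlaps one of these, and no 4 of the listed sets are pairwise disjoint, so 3 is the maximum.

3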